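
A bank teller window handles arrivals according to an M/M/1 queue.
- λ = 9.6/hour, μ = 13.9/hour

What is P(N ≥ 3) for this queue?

ρ = λ/μ = 9.6/13.9 = 0.6906
P(N ≥ n) = ρⁿ
P(N ≥ 3) = 0.6906^3
P(N ≥ 3) = 0.3294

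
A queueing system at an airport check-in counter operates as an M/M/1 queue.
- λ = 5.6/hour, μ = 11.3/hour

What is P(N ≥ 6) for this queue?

ρ = λ/μ = 5.6/11.3 = 0.49558
P(N ≥ n) = ρⁿ
P(N ≥ 6) = 0.49558^6
P(N ≥ 6) = 0.01481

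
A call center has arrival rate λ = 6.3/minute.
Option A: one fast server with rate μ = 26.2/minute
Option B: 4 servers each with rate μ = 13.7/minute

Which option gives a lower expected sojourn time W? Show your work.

Option A: single server μ = 26.2 (M/M/1)
  ρ_A = 6.3/26.2 = 0.2405
  W_A = 1/(μ-λ) = 1/(26.2-6.3) = 1/19.90 = 0.05025

Option B: 4 servers μ = 13.7 (M/M/4)
  ρ_B = λ/(cμ) = 6.3/(4×13.7) = 0.1150
  Offered load a = λ/μ = cρ = 6.3/13.7 = 0.4599
  P₀ = [ Σₙ₌₀^3 aⁿ/n! + a^4/(4!(1-ρ)) ]⁻¹
  Σ = a^0/0! + a^1/1! + a^2/2! + a^3/3! = 1.0000 + 0.4599 + 0.1057 + 0.01621 = 1.5818
  a^4/(4!(1-ρ)) = 0.04472/(24 × 0.8850) = 0.002105
  P₀ = 1/(1.5818 + 0.002105) = 0.6314
  Lq = P₀·a^4·ρ / (4!(1-ρ)²) = 0.6314 × 0.04472 × 0.1150 / (24 × 0.7833) = 0.0001727
  Wq_B = Lq/λ = 0.0001727/6.3 = 0.00002741
  W_B = Wq_B + 1/μ = 0.00002741 + 0.07299 = 0.07302

Since W_A = 0.05025 < W_B = 0.07302, Option A (single fast server) has the shorter time in system.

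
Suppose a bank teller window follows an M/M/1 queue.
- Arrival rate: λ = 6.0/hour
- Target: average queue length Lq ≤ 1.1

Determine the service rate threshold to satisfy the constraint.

For M/M/1: Lq = λ²/(μ(μ-λ))
Need Lq ≤ 1.1, i.e. μ(μ-λ) ≥ λ²/1.1
μ² - 6.0μ - 36.00/1.1 ≥ 0  →  μ² - 6.0μ - 32.72727 ≥ 0
Quadratic formula (positive root): μ = [λ + √(λ² + 4×32.72727)]/2
Discriminant: 36.00 + 4×32.72727 = 166.9091, √166.9091 = 12.91933
μ ≥ (6.0 + 12.91933)/2 = 9.4597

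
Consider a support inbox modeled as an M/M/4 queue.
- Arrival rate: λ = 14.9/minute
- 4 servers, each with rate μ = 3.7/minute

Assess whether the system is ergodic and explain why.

Stability requires ρ = λ/(cμ) < 1
ρ = 14.9/(4 × 3.7) = 14.9/14.80 = 1.0068
Since 1.0068 ≥ 1, the system is UNSTABLE.
Need c > λ/μ = 14.9/3.7 = 4.03.
Minimum servers needed: c = 5.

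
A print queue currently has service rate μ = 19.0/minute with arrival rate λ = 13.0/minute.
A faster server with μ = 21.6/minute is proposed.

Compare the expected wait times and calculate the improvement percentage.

System 1: ρ₁ = 13.0/19.0 = 0.6842, W₁ = 1/(19.0-13.0) = 0.1667
System 2: ρ₂ = 13.0/21.6 = 0.6019, W₂ = 1/(21.6-13.0) = 0.1163
Improvement: (W₁-W₂)/W₁ = (0.1667-0.1163)/0.1667 = 30.23%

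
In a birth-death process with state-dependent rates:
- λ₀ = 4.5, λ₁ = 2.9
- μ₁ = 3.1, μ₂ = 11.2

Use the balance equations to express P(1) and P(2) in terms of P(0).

Balance equations:
State 0: λ₀P₀ = μ₁P₁ → P₁ = (λ₀/μ₁)P₀ = (4.5/3.1)P₀ = 1.4516P₀
State 1: P₂ = (λ₀λ₁)/(μ₁μ₂)P₀ = (4.5×2.9)/(3.1×11.2)P₀ = 0.3759P₀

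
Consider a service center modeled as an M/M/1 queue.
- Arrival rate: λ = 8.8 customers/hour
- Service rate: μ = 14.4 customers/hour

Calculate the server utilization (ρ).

Server utilization: ρ = λ/μ
ρ = 8.8/14.4 = 0.6111
The server is busy 61.11% of the time.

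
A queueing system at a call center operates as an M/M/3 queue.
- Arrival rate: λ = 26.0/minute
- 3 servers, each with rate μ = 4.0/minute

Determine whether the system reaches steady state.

Stability requires ρ = λ/(cμ) < 1
ρ = 26.0/(3 × 4.0) = 26.0/12.00 = 2.1667
Since 2.1667 ≥ 1, the system is UNSTABLE.
Need c > λ/μ = 26.0/4.0 = 6.50.
Minimum servers needed: c = 7.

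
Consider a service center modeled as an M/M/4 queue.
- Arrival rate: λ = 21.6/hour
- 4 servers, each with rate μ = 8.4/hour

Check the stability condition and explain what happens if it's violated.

Stability requires ρ = λ/(cμ) < 1
ρ = 21.6/(4 × 8.4) = 21.6/33.60 = 0.6429
Since 0.6429 < 1, the system is STABLE.
The servers are busy 64.29% of the time.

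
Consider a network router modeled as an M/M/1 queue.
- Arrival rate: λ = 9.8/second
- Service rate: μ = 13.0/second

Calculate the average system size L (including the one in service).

ρ = λ/μ = 9.8/13.0 = 0.7538
For M/M/1: L = λ/(μ-λ)
L = 9.8/(13.0-9.8) = 9.8/3.20
L = 3.0625 packets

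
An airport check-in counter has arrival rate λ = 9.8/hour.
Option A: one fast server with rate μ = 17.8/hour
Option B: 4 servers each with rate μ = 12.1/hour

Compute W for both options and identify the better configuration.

Option A: single server μ = 17.8 (M/M/1)
  ρ_A = 9.8/17.8 = 0.5506
  W_A = 1/(μ-λ) = 1/(17.8-9.8) = 1/8.00 = 0.1250

Option B: 4 servers μ = 12.1 (M/M/4)
  ρ_B = λ/(cμ) = 9.8/(4×12.1) = 0.2025
  Offered load a = λ/μ = cρ = 9.8/12.1 = 0.8099
  P₀ = [ Σₙ₌₀^3 aⁿ/n! + a^4/(4!(1-ρ)) ]⁻¹
  Σ = a^0/0! + a^1/1! + a^2/2! + a^3/3! = 1.0000 + 0.8099 + 0.3280 + 0.08855 = 2.2264
  a^4/(4!(1-ρ)) = 0.4303/(24 × 0.7975) = 0.02248
  P₀ = 1/(2.2264 + 0.02248) = 0.4447
  Lq = P₀·a^4·ρ / (4!(1-ρ)²) = 0.44466 × 0.43029 × 0.20248 / (24 × 0.63604) = 0.002538
  Wq_B = Lq/λ = 0.002538/9.8 = 0.0002590
  W_B = Wq_B + 1/μ = 0.0002590 + 0.08264 = 0.08290

Since W_B = 0.08290 < W_A = 0.1250, Option B (multiple servers) has the shorter time in system.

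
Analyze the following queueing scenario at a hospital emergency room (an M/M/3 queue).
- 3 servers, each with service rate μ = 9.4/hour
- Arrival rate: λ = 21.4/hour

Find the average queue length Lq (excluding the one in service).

Traffic intensity: ρ = λ/(cμ) = 21.4/(3×9.4) = 0.7589
Since ρ = 0.7589 < 1, system is stable.
Offered load a = λ/μ = cρ = 21.4/9.4 = 2.2766
P₀ = [ Σₙ₌₀^2 aⁿ/n! + a^3/(3!(1-ρ)) ]⁻¹
Σ = a^0/0! + a^1/1! + a^2/2! = 1.0000 + 2.2766 + 2.5914 = 5.8680
a^3/(3!(1-ρ)) = 11.7993/(6 × 0.241135) = 8.1554
P₀ = 1/(5.8680 + 8.1554) = 0.07131
Lq = P₀·a^3·ρ / (3!(1-ρ)²) = 0.07131 × 11.7993 × 0.7589 / (6 × 0.05815) = 1.8302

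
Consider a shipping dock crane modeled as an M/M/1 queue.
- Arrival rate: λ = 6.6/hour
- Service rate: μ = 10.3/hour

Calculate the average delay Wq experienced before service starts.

First, compute utilization: ρ = λ/μ = 6.6/10.3 = 0.6408
For M/M/1: Wq = λ/(μ(μ-λ))
Wq = 6.6/(10.3 × (10.3-6.6))
Wq = 6.6/(10.3 × 3.70)
Wq = 0.1732 hours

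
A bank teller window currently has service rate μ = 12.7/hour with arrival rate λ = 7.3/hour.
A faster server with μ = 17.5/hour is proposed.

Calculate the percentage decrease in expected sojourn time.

System 1: ρ₁ = 7.3/12.7 = 0.5748, W₁ = 1/(12.7-7.3) = 0.1852
System 2: ρ₂ = 7.3/17.5 = 0.4171, W₂ = 1/(17.5-7.3) = 0.09804
Improvement: (W₁-W₂)/W₁ = (0.1852-0.09804)/0.1852 = 47.06%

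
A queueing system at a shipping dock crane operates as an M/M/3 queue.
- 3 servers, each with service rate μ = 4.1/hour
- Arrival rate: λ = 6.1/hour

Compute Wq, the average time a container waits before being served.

Traffic intensity: ρ = λ/(cμ) = 6.1/(3×4.1) = 0.4959
Since ρ = 0.4959 < 1, system is stable.
Offered load a = λ/μ = cρ = 6.1/4.1 = 1.4878
P₀ = [ Σₙ₌₀^2 aⁿ/n! + a^3/(3!(1-ρ)) ]⁻¹
Σ = a^0/0! + a^1/1! + a^2/2! = 1.0000 + 1.4878 + 1.1068 = 3.5946
a^3/(3!(1-ρ)) = 3.2934/(6 × 0.5041) = 1.0889
P₀ = 1/(3.5946 + 1.0889) = 0.2135
Lq = P₀·a^3·ρ / (3!(1-ρ)²) = 0.21351 × 3.2934 × 0.49593 / (6 × 0.25408) = 0.2288
Wq = Lq/λ = 0.22875/6.1 = 0.03750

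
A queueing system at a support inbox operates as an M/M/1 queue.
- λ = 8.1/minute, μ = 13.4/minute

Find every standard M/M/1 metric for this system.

Step 1: ρ = λ/μ = 8.1/13.4 = 0.6045
Step 2: L = λ/(μ-λ) = 8.1/5.30 = 1.5283
Step 3: Lq = λ²/(μ(μ-λ)) = 65.61/(13.4×5.30) = 0.9238
Step 4: W = 1/(μ-λ) = 1/5.30 = 0.18868
Step 5: Wq = λ/(μ(μ-λ)) = 8.1/(13.4×5.30) = 0.1141
Step 6: P(0) = 1-ρ = 0.3955
Verify: L = λW = 8.1×0.18868 = 1.5283 ✔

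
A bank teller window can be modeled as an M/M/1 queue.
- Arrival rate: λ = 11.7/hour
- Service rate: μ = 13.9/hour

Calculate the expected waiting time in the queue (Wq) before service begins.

First, compute utilization: ρ = λ/μ = 11.7/13.9 = 0.8417
For M/M/1: Wq = λ/(μ(μ-λ))
Wq = 11.7/(13.9 × (13.9-11.7))
Wq = 11.7/(13.9 × 2.20)
Wq = 0.3826 hours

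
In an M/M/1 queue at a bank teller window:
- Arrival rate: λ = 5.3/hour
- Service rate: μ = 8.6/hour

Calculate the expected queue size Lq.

ρ = λ/μ = 5.3/8.6 = 0.6163
For M/M/1: Lq = λ²/(μ(μ-λ))
Lq = 28.09/(8.6 × 3.30)
Lq = 0.9898 transactions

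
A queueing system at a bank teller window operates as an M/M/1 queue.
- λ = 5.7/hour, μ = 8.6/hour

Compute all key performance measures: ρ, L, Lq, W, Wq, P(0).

Step 1: ρ = λ/μ = 5.7/8.6 = 0.6628
Step 2: L = λ/(μ-λ) = 5.7/2.90 = 1.9655
Step 3: Lq = λ²/(μ(μ-λ)) = 32.49/(8.6×2.90) = 1.3027
Step 4: W = 1/(μ-λ) = 1/2.90 = 0.34483
Step 5: Wq = λ/(μ(μ-λ)) = 5.7/(8.6×2.90) = 0.2285
Step 6: P(0) = 1-ρ = 0.3372
Verify: L = λW = 5.7×0.34483 = 1.9655 ✔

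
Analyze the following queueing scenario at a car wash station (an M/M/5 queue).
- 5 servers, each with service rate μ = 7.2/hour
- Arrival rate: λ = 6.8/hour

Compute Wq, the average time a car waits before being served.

Traffic intensity: ρ = λ/(cμ) = 6.8/(5×7.2) = 0.1889
Since ρ = 0.1889 < 1, system is stable.
Offered load a = λ/μ = cρ = 6.8/7.2 = 0.9444
P₀ = [ Σₙ₌₀^4 aⁿ/n! + a^5/(5!(1-ρ)) ]⁻¹
Σ = a^0/0! + a^1/1! + a^2/2! + a^3/3! + a^4/4! = 1.0000 + 0.9444 + 0.4460 + 0.1404 + 0.03315 = 2.5640
a^5/(5!(1-ρ)) = 0.7514/(120 × 0.8111) = 0.007720
P₀ = 1/(2.5640 + 0.007720) = 0.3888
Lq = P₀·a^5·ρ / (5!(1-ρ)²) = 0.38885 × 0.75142 × 0.18889 / (120 × 0.65790) = 0.0006991
Wq = Lq/λ = 0.0006991/6.8 = 0.0001028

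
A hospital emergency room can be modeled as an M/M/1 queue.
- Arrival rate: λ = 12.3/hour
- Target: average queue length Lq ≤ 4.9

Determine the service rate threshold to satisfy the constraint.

For M/M/1: Lq = λ²/(μ(μ-λ))
Need Lq ≤ 4.9, i.e. μ(μ-λ) ≥ λ²/4.9
μ² - 12.3μ - 151.29/4.9 ≥ 0  →  μ² - 12.3μ - 30.8755 ≥ 0
Quadratic formula (positive root): μ = [λ + √(λ² + 4×30.8755)]/2
Discriminant: 151.29 + 4×30.8755 = 274.7920, √274.7920 = 16.5769
μ ≥ (12.3 + 16.5769)/2 = 14.4384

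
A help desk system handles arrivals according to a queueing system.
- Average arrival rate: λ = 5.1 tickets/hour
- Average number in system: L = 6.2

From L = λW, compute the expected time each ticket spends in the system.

Little's Law: L = λW, so W = L/λ
W = 6.2/5.1 = 1.2157 hours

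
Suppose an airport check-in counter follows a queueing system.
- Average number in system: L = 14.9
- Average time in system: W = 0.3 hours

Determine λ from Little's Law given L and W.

Little's Law: L = λW, so λ = L/W
λ = 14.9/0.3 = 49.6667 passengers/hour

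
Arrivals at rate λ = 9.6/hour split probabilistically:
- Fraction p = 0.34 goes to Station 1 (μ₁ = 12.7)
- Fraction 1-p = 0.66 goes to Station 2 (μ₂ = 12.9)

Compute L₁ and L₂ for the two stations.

Effective rates: λ₁ = 9.6×0.34 = 3.264, λ₂ = 9.6×0.66 = 6.336
Station 1: ρ₁ = 3.264/12.7 = 0.2570, L₁ = ρ₁/(1-ρ₁) = 0.2570/(1-0.2570) = 0.3459
Station 2: ρ₂ = 6.336/12.9 = 0.49116, L₂ = ρ₂/(1-ρ₂) = 0.49116/(1-0.49116) = 0.9653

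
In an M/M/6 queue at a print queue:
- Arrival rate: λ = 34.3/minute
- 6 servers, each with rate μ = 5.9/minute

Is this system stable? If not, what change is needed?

Stability requires ρ = λ/(cμ) < 1
ρ = 34.3/(6 × 5.9) = 34.3/35.40 = 0.9689
Since 0.9689 < 1, the system is STABLE.
The servers are busy 96.89% of the time.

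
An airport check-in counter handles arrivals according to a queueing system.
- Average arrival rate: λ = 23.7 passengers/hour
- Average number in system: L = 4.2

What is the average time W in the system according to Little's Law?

Little's Law: L = λW, so W = L/λ
W = 4.2/23.7 = 0.1772 hours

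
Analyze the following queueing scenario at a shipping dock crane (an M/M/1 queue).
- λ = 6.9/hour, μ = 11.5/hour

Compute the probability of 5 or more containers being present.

ρ = λ/μ = 6.9/11.5 = 0.6000
P(N ≥ n) = ρⁿ
P(N ≥ 5) = 0.6000^5
P(N ≥ 5) = 0.07776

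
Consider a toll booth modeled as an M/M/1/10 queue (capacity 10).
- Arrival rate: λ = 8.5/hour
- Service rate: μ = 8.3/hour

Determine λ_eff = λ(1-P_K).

ρ = λ/μ = 8.5/8.3 = 1.024096
P₀ = (1-ρ)/(1-ρ^(K+1)) = (1-1.024096)/(1-1.024096^11) = -0.024096/-0.29941 = 0.08048
P_K = P₀×ρ^K = 0.08048 × 1.024096^10 = 0.08048 × 1.2688 = 0.1021
λ_eff = λ(1-P_K) = 8.5 × (1 - 0.102113) = 8.5 × 0.897887 = 7.6320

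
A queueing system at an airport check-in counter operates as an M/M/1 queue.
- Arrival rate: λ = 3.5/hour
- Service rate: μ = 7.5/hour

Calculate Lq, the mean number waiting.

ρ = λ/μ = 3.5/7.5 = 0.4667
For M/M/1: Lq = λ²/(μ(μ-λ))
Lq = 12.25/(7.5 × 4.00)
Lq = 0.4083 passengers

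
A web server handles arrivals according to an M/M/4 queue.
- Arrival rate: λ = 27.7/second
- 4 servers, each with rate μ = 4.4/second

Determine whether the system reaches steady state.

Stability requires ρ = λ/(cμ) < 1
ρ = 27.7/(4 × 4.4) = 27.7/17.60 = 1.5739
Since 1.5739 ≥ 1, the system is UNSTABLE.
Need c > λ/μ = 27.7/4.4 = 6.30.
Minimum servers needed: c = 7.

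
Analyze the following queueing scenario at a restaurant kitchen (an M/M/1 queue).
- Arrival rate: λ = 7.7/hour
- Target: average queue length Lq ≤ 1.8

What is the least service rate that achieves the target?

For M/M/1: Lq = λ²/(μ(μ-λ))
Need Lq ≤ 1.8, i.e. μ(μ-λ) ≥ λ²/1.8
μ² - 7.7μ - 59.29/1.8 ≥ 0  →  μ² - 7.7μ - 32.9389 ≥ 0
Quadratic formula (positive root): μ = [λ + √(λ² + 4×32.9389)]/2
Discriminant: 59.29 + 4×32.9389 = 191.0456, √191.0456 = 13.82192
μ ≥ (7.7 + 13.82192)/2 = 10.7610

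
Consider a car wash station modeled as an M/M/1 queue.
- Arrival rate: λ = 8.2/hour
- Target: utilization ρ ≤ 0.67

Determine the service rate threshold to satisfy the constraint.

ρ = λ/μ, so μ = λ/ρ
μ ≥ 8.2/0.67 = 12.2388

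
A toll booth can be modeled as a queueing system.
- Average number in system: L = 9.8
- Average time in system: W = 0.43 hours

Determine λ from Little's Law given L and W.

Little's Law: L = λW, so λ = L/W
λ = 9.8/0.43 = 22.7907 vehicles/hour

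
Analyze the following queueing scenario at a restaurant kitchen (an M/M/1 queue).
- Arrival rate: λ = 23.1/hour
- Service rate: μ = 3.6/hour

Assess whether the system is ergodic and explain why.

Stability requires ρ = λ/(cμ) < 1
ρ = 23.1/(1 × 3.6) = 23.1/3.60 = 6.4167
Since 6.4167 ≥ 1, the system is UNSTABLE.
Queue grows without bound. Need μ > λ = 23.1.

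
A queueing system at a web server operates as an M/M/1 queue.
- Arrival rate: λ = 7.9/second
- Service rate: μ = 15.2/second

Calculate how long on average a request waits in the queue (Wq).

First, compute utilization: ρ = λ/μ = 7.9/15.2 = 0.5197
For M/M/1: Wq = λ/(μ(μ-λ))
Wq = 7.9/(15.2 × (15.2-7.9))
Wq = 7.9/(15.2 × 7.30)
Wq = 0.07120 seconds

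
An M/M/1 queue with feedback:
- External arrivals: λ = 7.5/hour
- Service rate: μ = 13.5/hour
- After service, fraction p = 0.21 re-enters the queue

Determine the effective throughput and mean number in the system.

Effective arrival rate: λ_eff = λ/(1-p) = 7.5/(1-0.21) = 7.5/0.79 = 9.49367
ρ = λ_eff/μ = 9.49367/13.5 = 0.703235
L = ρ/(1-ρ) = 0.703235/(1-0.703235) = 2.3697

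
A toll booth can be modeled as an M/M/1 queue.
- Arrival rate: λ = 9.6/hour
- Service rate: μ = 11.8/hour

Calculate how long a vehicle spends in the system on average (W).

First, compute utilization: ρ = λ/μ = 9.6/11.8 = 0.8136
For M/M/1: W = 1/(μ-λ)
W = 1/(11.8-9.6) = 1/2.20
W = 0.4545 hours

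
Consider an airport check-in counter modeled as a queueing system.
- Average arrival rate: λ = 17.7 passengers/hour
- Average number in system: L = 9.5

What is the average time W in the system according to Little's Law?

Little's Law: L = λW, so W = L/λ
W = 9.5/17.7 = 0.5367 hours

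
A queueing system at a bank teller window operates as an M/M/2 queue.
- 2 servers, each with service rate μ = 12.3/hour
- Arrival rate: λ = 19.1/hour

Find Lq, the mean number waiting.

Traffic intensity: ρ = λ/(cμ) = 19.1/(2×12.3) = 0.7764
Since ρ = 0.7764 < 1, system is stable.
Offered load a = λ/μ = cρ = 19.1/12.3 = 1.5528
P₀ = [ Σₙ₌₀^1 aⁿ/n! + a^2/(2!(1-ρ)) ]⁻¹
Σ = a^0/0! + a^1/1! = 1.0000 + 1.5528 = 2.5528
a^2/(2!(1-ρ)) = 2.41133/(2 × 0.223577) = 5.3926
P₀ = 1/(2.5528 + 5.3926) = 0.1259
Lq = P₀·a^2·ρ / (2!(1-ρ)²) = 0.125858 × 2.41133 × 0.776423 / (2 × 0.0499868) = 2.3570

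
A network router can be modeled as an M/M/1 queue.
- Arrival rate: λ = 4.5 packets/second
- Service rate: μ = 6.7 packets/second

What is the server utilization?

Server utilization: ρ = λ/μ
ρ = 4.5/6.7 = 0.6716
The server is busy 67.16% of the time.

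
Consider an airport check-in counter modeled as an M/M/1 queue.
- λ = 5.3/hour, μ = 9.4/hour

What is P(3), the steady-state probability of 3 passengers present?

ρ = λ/μ = 5.3/9.4 = 0.56383
P(n) = (1-ρ)ρⁿ
P(3) = (1-0.56383) × 0.56383^3
P(3) = 0.43617 × 0.17924
P(3) = 0.07818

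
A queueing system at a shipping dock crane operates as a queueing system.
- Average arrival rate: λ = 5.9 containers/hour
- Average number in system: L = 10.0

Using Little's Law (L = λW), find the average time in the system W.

Little's Law: L = λW, so W = L/λ
W = 10.0/5.9 = 1.6949 hours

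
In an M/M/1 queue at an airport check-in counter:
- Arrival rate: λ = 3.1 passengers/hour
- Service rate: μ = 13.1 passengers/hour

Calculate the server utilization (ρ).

Server utilization: ρ = λ/μ
ρ = 3.1/13.1 = 0.2366
The server is busy 23.66% of the time.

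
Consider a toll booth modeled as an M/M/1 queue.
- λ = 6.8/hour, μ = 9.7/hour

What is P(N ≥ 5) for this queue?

ρ = λ/μ = 6.8/9.7 = 0.7010
P(N ≥ n) = ρⁿ
P(N ≥ 5) = 0.7010^5
P(N ≥ 5) = 0.1693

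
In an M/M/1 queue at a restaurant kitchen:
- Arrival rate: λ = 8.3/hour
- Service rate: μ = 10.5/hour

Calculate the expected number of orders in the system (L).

ρ = λ/μ = 8.3/10.5 = 0.7905
For M/M/1: L = λ/(μ-λ)
L = 8.3/(10.5-8.3) = 8.3/2.20
L = 3.7727 orders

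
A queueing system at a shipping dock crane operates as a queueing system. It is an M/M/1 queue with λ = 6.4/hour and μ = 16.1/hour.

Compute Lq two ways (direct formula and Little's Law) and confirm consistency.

Method 1 (direct): Lq = λ²/(μ(μ-λ)) = 40.96/(16.1 × 9.70) = 0.2623

Method 2 (Little's Law):
W = 1/(μ-λ) = 1/9.70 = 0.10309
Wq = W - 1/μ = 0.10309 - 0.062112 = 0.04098
Lq = λWq = 6.4 × 0.04098 = 0.2623 ✔ (matches Method 1)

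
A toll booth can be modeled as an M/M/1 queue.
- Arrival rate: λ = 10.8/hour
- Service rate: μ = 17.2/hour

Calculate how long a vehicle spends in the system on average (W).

First, compute utilization: ρ = λ/μ = 10.8/17.2 = 0.6279
For M/M/1: W = 1/(μ-λ)
W = 1/(17.2-10.8) = 1/6.40
W = 0.1563 hours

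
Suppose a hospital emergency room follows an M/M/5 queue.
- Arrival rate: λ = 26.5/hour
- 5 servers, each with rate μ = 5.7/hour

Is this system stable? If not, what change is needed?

Stability requires ρ = λ/(cμ) < 1
ρ = 26.5/(5 × 5.7) = 26.5/28.50 = 0.9298
Since 0.9298 < 1, the system is STABLE.
The servers are busy 92.98% of the time.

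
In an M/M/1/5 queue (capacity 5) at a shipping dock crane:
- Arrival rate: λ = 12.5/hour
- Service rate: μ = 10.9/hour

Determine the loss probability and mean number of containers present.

ρ = λ/μ = 12.5/10.9 = 1.14679
P₀ = (1-ρ)/(1-ρ^(K+1)) = (1-1.14679)/(1-1.14679^6) = -0.1468/-1.2746 = 0.1152
P_K = P₀×ρ^K = 0.11517 × 1.14679^5 = 0.11517 × 1.9834 = 0.2284
Blocking probability P_5 = 0.2284 (22.84%)
L = ρ[1 - (K+1)ρ^K + Kρ^(K+1)] / [(1-ρ)(1-ρ^(K+1))]
L = 1.14679 × (1 - 6×1.983442 + 5×2.274591) / ((1 - 1.14679) × (1 - 2.274591)) = 2.8949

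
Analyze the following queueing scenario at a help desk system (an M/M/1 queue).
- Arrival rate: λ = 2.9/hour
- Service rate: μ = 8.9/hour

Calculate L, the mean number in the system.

ρ = λ/μ = 2.9/8.9 = 0.3258
For M/M/1: L = λ/(μ-λ)
L = 2.9/(8.9-2.9) = 2.9/6.00
L = 0.4833 tickets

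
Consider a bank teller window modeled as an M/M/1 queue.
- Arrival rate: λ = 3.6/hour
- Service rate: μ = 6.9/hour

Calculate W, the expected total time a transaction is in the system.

First, compute utilization: ρ = λ/μ = 3.6/6.9 = 0.5217
For M/M/1: W = 1/(μ-λ)
W = 1/(6.9-3.6) = 1/3.30
W = 0.3030 hours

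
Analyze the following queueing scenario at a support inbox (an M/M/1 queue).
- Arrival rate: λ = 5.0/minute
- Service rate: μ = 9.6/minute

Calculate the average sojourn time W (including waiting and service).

First, compute utilization: ρ = λ/μ = 5.0/9.6 = 0.5208
For M/M/1: W = 1/(μ-λ)
W = 1/(9.6-5.0) = 1/4.60
W = 0.2174 minutes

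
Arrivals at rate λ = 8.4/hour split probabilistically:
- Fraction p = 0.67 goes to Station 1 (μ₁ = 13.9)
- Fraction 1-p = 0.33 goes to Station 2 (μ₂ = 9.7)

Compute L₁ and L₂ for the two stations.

Effective rates: λ₁ = 8.4×0.67 = 5.628, λ₂ = 8.4×0.33 = 2.772
Station 1: ρ₁ = 5.628/13.9 = 0.4049, L₁ = ρ₁/(1-ρ₁) = 0.4049/(1-0.4049) = 0.6804
Station 2: ρ₂ = 2.772/9.7 = 0.28577, L₂ = ρ₂/(1-ρ₂) = 0.28577/(1-0.28577) = 0.4001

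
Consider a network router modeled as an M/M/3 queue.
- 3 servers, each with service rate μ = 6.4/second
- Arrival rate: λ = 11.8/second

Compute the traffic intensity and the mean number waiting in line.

Traffic intensity: ρ = λ/(cμ) = 11.8/(3×6.4) = 0.6146
Since ρ = 0.6146 < 1, system is stable.
Offered load a = λ/μ = cρ = 11.8/6.4 = 1.8438
P₀ = [ Σₙ₌₀^2 aⁿ/n! + a^3/(3!(1-ρ)) ]⁻¹
Σ = a^0/0! + a^1/1! + a^2/2! = 1.0000 + 1.8438 + 1.6997 = 4.5435
a^3/(3!(1-ρ)) = 6.2677/(6 × 0.38542) = 2.7103
P₀ = 1/(4.5435 + 2.7103) = 0.1379
Lq = P₀·a^3·ρ / (3!(1-ρ)²) = 0.13786 × 6.2677 × 0.61458 / (6 × 0.14855) = 0.5958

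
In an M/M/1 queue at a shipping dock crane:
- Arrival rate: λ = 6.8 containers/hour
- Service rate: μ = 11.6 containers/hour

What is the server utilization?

Server utilization: ρ = λ/μ
ρ = 6.8/11.6 = 0.5862
The server is busy 58.62% of the time.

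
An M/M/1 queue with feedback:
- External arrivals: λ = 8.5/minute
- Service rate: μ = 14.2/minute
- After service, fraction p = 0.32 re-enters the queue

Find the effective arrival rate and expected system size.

Effective arrival rate: λ_eff = λ/(1-p) = 8.5/(1-0.32) = 8.5/0.68 = 12.5000
ρ = λ_eff/μ = 12.5000/14.2 = 0.8802817
L = ρ/(1-ρ) = 0.8802817/(1-0.8802817) = 7.3529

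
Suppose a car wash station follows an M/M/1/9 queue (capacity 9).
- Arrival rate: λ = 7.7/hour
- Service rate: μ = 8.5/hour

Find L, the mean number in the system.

ρ = λ/μ = 7.7/8.5 = 0.90588
P₀ = (1-ρ)/(1-ρ^(K+1)) = (1-0.90588)/(1-0.90588^10) = 0.09412/0.6279 = 0.1499
P_K = P₀×ρ^K = 0.1499 × 0.90588^9 = 0.1499 × 0.4108 = 0.06158
L = ρ[1 - (K+1)ρ^K + Kρ^(K+1)] / [(1-ρ)(1-ρ^(K+1))]
L = 0.90588 × (1 - 10×0.410805 + 9×0.372140) / ((1 - 0.90588) × (1 - 0.372140)) = 3.6976 cars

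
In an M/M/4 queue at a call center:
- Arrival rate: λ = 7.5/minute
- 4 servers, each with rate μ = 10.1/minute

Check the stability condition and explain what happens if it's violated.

Stability requires ρ = λ/(cμ) < 1
ρ = 7.5/(4 × 10.1) = 7.5/40.40 = 0.1856
Since 0.1856 < 1, the system is STABLE.
The servers are busy 18.56% of the time.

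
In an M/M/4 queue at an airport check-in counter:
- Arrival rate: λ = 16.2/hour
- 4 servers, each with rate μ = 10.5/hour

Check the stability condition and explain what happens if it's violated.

Stability requires ρ = λ/(cμ) < 1
ρ = 16.2/(4 × 10.5) = 16.2/42.00 = 0.3857
Since 0.3857 < 1, the system is STABLE.
The servers are busy 38.57% of the time.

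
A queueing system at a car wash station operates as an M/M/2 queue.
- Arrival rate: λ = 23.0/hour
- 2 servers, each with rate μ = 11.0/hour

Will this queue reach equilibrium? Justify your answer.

Stability requires ρ = λ/(cμ) < 1
ρ = 23.0/(2 × 11.0) = 23.0/22.00 = 1.0455
Since 1.0455 ≥ 1, the system is UNSTABLE.
Need c > λ/μ = 23.0/11.0 = 2.09.
Minimum servers needed: c = 3.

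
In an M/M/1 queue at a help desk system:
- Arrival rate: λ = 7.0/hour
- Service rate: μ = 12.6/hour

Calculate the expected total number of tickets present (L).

ρ = λ/μ = 7.0/12.6 = 0.5556
For M/M/1: L = λ/(μ-λ)
L = 7.0/(12.6-7.0) = 7.0/5.60
L = 1.2500 tickets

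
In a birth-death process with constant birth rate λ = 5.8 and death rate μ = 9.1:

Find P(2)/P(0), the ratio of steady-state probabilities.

For constant rates: P(n)/P(0) = (λ/μ)^n
P(2)/P(0) = (5.8/9.1)^2 = 0.63736^2 = 0.4062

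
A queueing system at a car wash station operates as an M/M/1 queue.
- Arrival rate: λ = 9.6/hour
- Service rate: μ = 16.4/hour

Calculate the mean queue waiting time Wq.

First, compute utilization: ρ = λ/μ = 9.6/16.4 = 0.5854
For M/M/1: Wq = λ/(μ(μ-λ))
Wq = 9.6/(16.4 × (16.4-9.6))
Wq = 9.6/(16.4 × 6.80)
Wq = 0.08608 hours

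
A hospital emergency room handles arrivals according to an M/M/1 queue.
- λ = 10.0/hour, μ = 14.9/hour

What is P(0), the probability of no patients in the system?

ρ = λ/μ = 10.0/14.9 = 0.6711
P(0) = 1 - ρ = 1 - 0.6711 = 0.3289
The server is idle 32.89% of the time.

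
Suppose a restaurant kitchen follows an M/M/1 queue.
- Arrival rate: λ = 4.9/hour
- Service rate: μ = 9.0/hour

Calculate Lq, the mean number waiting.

ρ = λ/μ = 4.9/9.0 = 0.5444
For M/M/1: Lq = λ²/(μ(μ-λ))
Lq = 24.01/(9.0 × 4.10)
Lq = 0.6507 orders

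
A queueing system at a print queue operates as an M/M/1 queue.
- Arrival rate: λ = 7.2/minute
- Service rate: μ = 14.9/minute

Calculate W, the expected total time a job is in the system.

First, compute utilization: ρ = λ/μ = 7.2/14.9 = 0.4832
For M/M/1: W = 1/(μ-λ)
W = 1/(14.9-7.2) = 1/7.70
W = 0.1299 minutes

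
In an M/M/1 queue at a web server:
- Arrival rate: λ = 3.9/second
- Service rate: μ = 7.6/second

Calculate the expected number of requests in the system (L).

ρ = λ/μ = 3.9/7.6 = 0.5132
For M/M/1: L = λ/(μ-λ)
L = 3.9/(7.6-3.9) = 3.9/3.70
L = 1.0541 requests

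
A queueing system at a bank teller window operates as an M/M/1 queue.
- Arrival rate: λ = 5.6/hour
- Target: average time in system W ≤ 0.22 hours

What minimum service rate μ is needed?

For M/M/1: W = 1/(μ-λ)
Need W ≤ 0.22, so 1/(μ-λ) ≤ 0.22
μ - λ ≥ 1/0.22 = 4.5455
μ ≥ 5.6 + 4.5455 = 10.1455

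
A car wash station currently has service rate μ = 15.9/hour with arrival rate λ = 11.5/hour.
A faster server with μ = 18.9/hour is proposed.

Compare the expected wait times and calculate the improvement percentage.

System 1: ρ₁ = 11.5/15.9 = 0.7233, W₁ = 1/(15.9-11.5) = 0.22727
System 2: ρ₂ = 11.5/18.9 = 0.6085, W₂ = 1/(18.9-11.5) = 0.13514
Improvement: (W₁-W₂)/W₁ = (0.22727-0.13514)/0.22727 = 40.54%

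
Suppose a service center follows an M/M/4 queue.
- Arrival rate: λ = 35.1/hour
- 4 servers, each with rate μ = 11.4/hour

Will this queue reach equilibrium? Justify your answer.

Stability requires ρ = λ/(cμ) < 1
ρ = 35.1/(4 × 11.4) = 35.1/45.60 = 0.7697
Since 0.7697 < 1, the system is STABLE.
The servers are busy 76.97% of the time.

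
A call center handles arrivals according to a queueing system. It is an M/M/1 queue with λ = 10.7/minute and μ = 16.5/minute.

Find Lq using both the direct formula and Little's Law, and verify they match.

Method 1 (direct): Lq = λ²/(μ(μ-λ)) = 114.49/(16.5 × 5.80) = 1.1963

Method 2 (Little's Law):
W = 1/(μ-λ) = 1/5.80 = 0.1724
Wq = W - 1/μ = 0.1724 - 0.06061 = 0.1118
Lq = λWq = 10.7 × 0.1118 = 1.1963 ✔ (matches Method 1)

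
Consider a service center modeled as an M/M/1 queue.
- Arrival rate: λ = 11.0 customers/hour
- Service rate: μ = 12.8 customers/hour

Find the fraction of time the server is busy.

Server utilization: ρ = λ/μ
ρ = 11.0/12.8 = 0.8594
The server is busy 85.94% of the time.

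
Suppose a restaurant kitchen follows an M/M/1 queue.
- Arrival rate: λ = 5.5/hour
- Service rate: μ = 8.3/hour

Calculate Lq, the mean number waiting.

ρ = λ/μ = 5.5/8.3 = 0.6627
For M/M/1: Lq = λ²/(μ(μ-λ))
Lq = 30.25/(8.3 × 2.80)
Lq = 1.3016 orders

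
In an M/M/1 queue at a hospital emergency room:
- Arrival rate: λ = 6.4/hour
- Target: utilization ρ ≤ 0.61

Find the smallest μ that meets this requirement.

ρ = λ/μ, so μ = λ/ρ
μ ≥ 6.4/0.61 = 10.4918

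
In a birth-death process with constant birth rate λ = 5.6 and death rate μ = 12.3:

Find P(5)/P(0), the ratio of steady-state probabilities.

For constant rates: P(n)/P(0) = (λ/μ)^n
P(5)/P(0) = (5.6/12.3)^5 = 0.45528^5 = 0.01956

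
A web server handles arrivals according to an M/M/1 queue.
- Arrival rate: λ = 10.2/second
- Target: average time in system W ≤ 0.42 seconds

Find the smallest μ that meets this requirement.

For M/M/1: W = 1/(μ-λ)
Need W ≤ 0.42, so 1/(μ-λ) ≤ 0.42
μ - λ ≥ 1/0.42 = 2.3810
μ ≥ 10.2 + 2.3810 = 12.5810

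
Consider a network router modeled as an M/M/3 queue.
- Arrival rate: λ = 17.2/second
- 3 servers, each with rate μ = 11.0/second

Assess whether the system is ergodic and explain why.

Stability requires ρ = λ/(cμ) < 1
ρ = 17.2/(3 × 11.0) = 17.2/33.00 = 0.5212
Since 0.5212 < 1, the system is STABLE.
The servers are busy 52.12% of the time.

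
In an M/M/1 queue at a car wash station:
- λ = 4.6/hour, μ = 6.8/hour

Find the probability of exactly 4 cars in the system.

ρ = λ/μ = 4.6/6.8 = 0.67647
P(n) = (1-ρ)ρⁿ
P(4) = (1-0.67647) × 0.67647^4
P(4) = 0.32353 × 0.20941
P(4) = 0.06775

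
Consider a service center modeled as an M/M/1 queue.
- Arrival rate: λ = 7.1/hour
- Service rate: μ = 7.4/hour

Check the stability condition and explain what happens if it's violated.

Stability requires ρ = λ/(cμ) < 1
ρ = 7.1/(1 × 7.4) = 7.1/7.40 = 0.9595
Since 0.9595 < 1, the system is STABLE.
The server is busy 95.95% of the time.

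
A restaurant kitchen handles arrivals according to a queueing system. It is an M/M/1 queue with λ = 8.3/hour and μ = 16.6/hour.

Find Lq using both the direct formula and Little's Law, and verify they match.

Method 1 (direct): Lq = λ²/(μ(μ-λ)) = 68.89/(16.6 × 8.30) = 0.5000

Method 2 (Little's Law):
W = 1/(μ-λ) = 1/8.30 = 0.12048
Wq = W - 1/μ = 0.12048 - 0.060241 = 0.06024
Lq = λWq = 8.3 × 0.06024 = 0.5000 ✔ (matches Method 1)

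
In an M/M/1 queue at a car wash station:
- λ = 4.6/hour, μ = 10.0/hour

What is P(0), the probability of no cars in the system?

ρ = λ/μ = 4.6/10.0 = 0.4600
P(0) = 1 - ρ = 1 - 0.4600 = 0.5400
The server is idle 54.00% of the time.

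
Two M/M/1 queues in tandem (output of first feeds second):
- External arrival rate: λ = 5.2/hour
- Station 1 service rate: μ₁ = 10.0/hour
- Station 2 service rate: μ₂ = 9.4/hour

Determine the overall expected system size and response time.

By Jackson's theorem, each station behaves as independent M/M/1.
Station 1: ρ₁ = 5.2/10.0 = 0.5200, L₁ = ρ₁/(1-ρ₁) = λ/(μ₁-λ) = 5.2/4.80 = 1.0833
Station 2: ρ₂ = 5.2/9.4 = 0.5532, L₂ = ρ₂/(1-ρ₂) = λ/(μ₂-λ) = 5.2/4.20 = 1.2381
Total: L = L₁ + L₂ = 1.0833 + 1.2381 = 2.3214
W = L/λ = 2.3214/5.2 = 0.4464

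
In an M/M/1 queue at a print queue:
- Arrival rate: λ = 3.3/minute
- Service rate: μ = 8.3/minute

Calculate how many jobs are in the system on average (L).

ρ = λ/μ = 3.3/8.3 = 0.3976
For M/M/1: L = λ/(μ-λ)
L = 3.3/(8.3-3.3) = 3.3/5.00
L = 0.6600 jobs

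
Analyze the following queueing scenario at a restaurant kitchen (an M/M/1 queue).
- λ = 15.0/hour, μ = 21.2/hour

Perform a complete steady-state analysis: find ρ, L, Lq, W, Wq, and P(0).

Step 1: ρ = λ/μ = 15.0/21.2 = 0.7075
Step 2: L = λ/(μ-λ) = 15.0/6.20 = 2.4194
Step 3: Lq = λ²/(μ(μ-λ)) = 225.00/(21.2×6.20) = 1.7118
Step 4: W = 1/(μ-λ) = 1/6.20 = 0.1612903
Step 5: Wq = λ/(μ(μ-λ)) = 15.0/(21.2×6.20) = 0.1141
Step 6: P(0) = 1-ρ = 0.2925
Verify: L = λW = 15.0×0.1612903 = 2.4194 ✔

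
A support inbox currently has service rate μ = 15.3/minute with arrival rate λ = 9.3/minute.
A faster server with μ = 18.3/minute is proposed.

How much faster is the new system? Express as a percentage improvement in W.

System 1: ρ₁ = 9.3/15.3 = 0.6078, W₁ = 1/(15.3-9.3) = 0.166667
System 2: ρ₂ = 9.3/18.3 = 0.5082, W₂ = 1/(18.3-9.3) = 0.111111
Improvement: (W₁-W₂)/W₁ = (0.166667-0.111111)/0.166667 = 33.33%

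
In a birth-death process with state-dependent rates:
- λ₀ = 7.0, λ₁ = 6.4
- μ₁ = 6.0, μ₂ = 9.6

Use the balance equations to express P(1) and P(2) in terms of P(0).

Balance equations:
State 0: λ₀P₀ = μ₁P₁ → P₁ = (λ₀/μ₁)P₀ = (7.0/6.0)P₀ = 1.1667P₀
State 1: P₂ = (λ₀λ₁)/(μ₁μ₂)P₀ = (7.0×6.4)/(6.0×9.6)P₀ = 0.7778P₀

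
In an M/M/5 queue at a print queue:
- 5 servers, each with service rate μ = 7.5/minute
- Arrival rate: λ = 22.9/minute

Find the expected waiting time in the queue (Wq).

Traffic intensity: ρ = λ/(cμ) = 22.9/(5×7.5) = 0.6107
Since ρ = 0.6107 < 1, system is stable.
Offered load a = λ/μ = cρ = 22.9/7.5 = 3.0533
P₀ = [ Σₙ₌₀^4 aⁿ/n! + a^5/(5!(1-ρ)) ]⁻¹
Σ = a^0/0! + a^1/1! + a^2/2! + a^3/3! + a^4/4! = 1.0000 + 3.0533 + 4.6614 + 4.7443 + 3.6215 = 17.0805
a^5/(5!(1-ρ)) = 265.3818/(120 × 0.38933) = 5.6803
P₀ = 1/(17.0805 + 5.6803) = 0.04394
Lq = P₀·a^5·ρ / (5!(1-ρ)²) = 0.043935 × 265.3818 × 0.61067 / (120 × 0.15158) = 0.3914
Wq = Lq/λ = 0.3914/22.9 = 0.01709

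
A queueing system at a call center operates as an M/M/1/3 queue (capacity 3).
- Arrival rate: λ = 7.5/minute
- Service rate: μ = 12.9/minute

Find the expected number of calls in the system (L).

ρ = λ/μ = 7.5/12.9 = 0.5814
P₀ = (1-ρ)/(1-ρ^(K+1)) = (1-0.5814)/(1-0.5814^4) = 0.4186/0.8857 = 0.4726
P_K = P₀×ρ^K = 0.47260 × 0.5814^3 = 0.47260 × 0.19653 = 0.09288
L = ρ[1 - (K+1)ρ^K + Kρ^(K+1)] / [(1-ρ)(1-ρ^(K+1))]
L = 0.5814 × (1 - 4×0.19653 + 3×0.11426) / ((1 - 0.5814) × (1 - 0.11426)) = 0.8729 calls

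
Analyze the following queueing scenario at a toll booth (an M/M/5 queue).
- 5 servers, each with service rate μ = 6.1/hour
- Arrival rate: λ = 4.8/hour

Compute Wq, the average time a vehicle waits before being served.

Traffic intensity: ρ = λ/(cμ) = 4.8/(5×6.1) = 0.1574
Since ρ = 0.1574 < 1, system is stable.
Offered load a = λ/μ = cρ = 4.8/6.1 = 0.7869
P₀ = [ Σₙ₌₀^4 aⁿ/n! + a^5/(5!(1-ρ)) ]⁻¹
Σ = a^0/0! + a^1/1! + a^2/2! + a^3/3! + a^4/4! = 1.0000 + 0.7869 + 0.3096 + 0.08121 + 0.01597 = 2.1937
a^5/(5!(1-ρ)) = 0.3017/(120 × 0.8426) = 0.002984
P₀ = 1/(2.1937 + 0.002984) = 0.4552
Lq = P₀·a^5·ρ / (5!(1-ρ)²) = 0.4552 × 0.3017 × 0.1574 / (120 × 0.7100) = 0.0002537
Wq = Lq/λ = 0.0002537/4.8 = 0.00005285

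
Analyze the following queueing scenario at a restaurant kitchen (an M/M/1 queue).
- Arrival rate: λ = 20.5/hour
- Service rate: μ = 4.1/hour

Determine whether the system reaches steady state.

Stability requires ρ = λ/(cμ) < 1
ρ = 20.5/(1 × 4.1) = 20.5/4.10 = 5.0000
Since 5.0000 ≥ 1, the system is UNSTABLE.
Queue grows without bound. Need μ > λ = 20.5.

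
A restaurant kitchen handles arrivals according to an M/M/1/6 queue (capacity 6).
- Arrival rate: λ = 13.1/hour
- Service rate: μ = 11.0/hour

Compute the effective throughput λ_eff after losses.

ρ = λ/μ = 13.1/11.0 = 1.1909
P₀ = (1-ρ)/(1-ρ^(K+1)) = (1-1.1909)/(1-1.1909^7) = -0.1909/-2.3972 = 0.07963
P_K = P₀×ρ^K = 0.07963 × 1.1909^6 = 0.07963 × 2.8527 = 0.2272
λ_eff = λ(1-P_K) = 13.1 × (1 - 0.22717) = 13.1 × 0.77283 = 10.1241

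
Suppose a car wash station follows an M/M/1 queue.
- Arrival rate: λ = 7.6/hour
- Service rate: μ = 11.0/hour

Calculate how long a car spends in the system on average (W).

First, compute utilization: ρ = λ/μ = 7.6/11.0 = 0.6909
For M/M/1: W = 1/(μ-λ)
W = 1/(11.0-7.6) = 1/3.40
W = 0.2941 hours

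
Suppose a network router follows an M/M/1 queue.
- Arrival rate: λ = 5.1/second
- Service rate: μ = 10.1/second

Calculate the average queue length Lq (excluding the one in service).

ρ = λ/μ = 5.1/10.1 = 0.5050
For M/M/1: Lq = λ²/(μ(μ-λ))
Lq = 26.01/(10.1 × 5.00)
Lq = 0.5150 packets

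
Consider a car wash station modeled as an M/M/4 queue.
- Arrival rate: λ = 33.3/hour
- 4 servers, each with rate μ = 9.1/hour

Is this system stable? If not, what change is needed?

Stability requires ρ = λ/(cμ) < 1
ρ = 33.3/(4 × 9.1) = 33.3/36.40 = 0.9148
Since 0.9148 < 1, the system is STABLE.
The servers are busy 91.48% of the time.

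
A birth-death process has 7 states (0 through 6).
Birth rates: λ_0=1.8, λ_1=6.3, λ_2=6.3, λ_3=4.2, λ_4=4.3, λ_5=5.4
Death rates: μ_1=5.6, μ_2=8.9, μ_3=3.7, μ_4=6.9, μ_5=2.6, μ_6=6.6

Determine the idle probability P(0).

Ratios P(n)/P(0) = (λ₀···λₙ₋₁)/(μ₁···μₙ):
P(1)/P(0) = (1.8)/(5.6) = 0.32143
P(2)/P(0) = (1.8×6.3)/(5.6×8.9) = 0.22753
P(3)/P(0) = (1.8×6.3×6.3)/(5.6×8.9×3.7) = 0.38741
P(4)/P(0) = (1.8×6.3×6.3×4.2)/(5.6×8.9×3.7×6.9) = 0.23582
P(5)/P(0) = (1.8×6.3×6.3×4.2×4.3)/(5.6×8.9×3.7×6.9×2.6) = 0.39000
P(6)/P(0) = (1.8×6.3×6.3×4.2×4.3×5.4)/(5.6×8.9×3.7×6.9×2.6×6.6) = 0.31909

Normalization: ∑ P(n) = 1
P(0) × (1.0000 + 0.32143 + 0.22753 + 0.38741 + 0.23582 + 0.39000 + 0.31909) = 1
P(0) × 2.8813 = 1
P(0) = 1/2.8813 = 0.3471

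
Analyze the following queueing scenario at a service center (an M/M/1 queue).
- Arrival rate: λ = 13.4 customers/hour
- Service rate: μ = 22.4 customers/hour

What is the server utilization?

Server utilization: ρ = λ/μ
ρ = 13.4/22.4 = 0.5982
The server is busy 59.82% of the time.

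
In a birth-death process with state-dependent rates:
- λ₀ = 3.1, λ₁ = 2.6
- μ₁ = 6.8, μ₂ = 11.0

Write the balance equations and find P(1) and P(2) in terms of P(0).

Balance equations:
State 0: λ₀P₀ = μ₁P₁ → P₁ = (λ₀/μ₁)P₀ = (3.1/6.8)P₀ = 0.4559P₀
State 1: P₂ = (λ₀λ₁)/(μ₁μ₂)P₀ = (3.1×2.6)/(6.8×11.0)P₀ = 0.1078P₀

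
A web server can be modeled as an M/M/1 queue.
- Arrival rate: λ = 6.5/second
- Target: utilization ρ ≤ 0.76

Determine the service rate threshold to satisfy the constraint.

ρ = λ/μ, so μ = λ/ρ
μ ≥ 6.5/0.76 = 8.5526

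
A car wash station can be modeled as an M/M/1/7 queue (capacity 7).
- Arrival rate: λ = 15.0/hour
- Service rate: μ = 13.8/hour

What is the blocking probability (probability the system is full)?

ρ = λ/μ = 15.0/13.8 = 1.08696
P₀ = (1-ρ)/(1-ρ^(K+1)) = (1-1.08696)/(1-1.08696^8) = -0.08696/-0.9485 = 0.09168
P_K = P₀×ρ^K = 0.09168 × 1.08696^7 = 0.09168 × 1.7926 = 0.1643
Blocking probability = 16.43%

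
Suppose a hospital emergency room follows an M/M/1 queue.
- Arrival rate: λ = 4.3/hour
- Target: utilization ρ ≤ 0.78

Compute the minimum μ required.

ρ = λ/μ, so μ = λ/ρ
μ ≥ 4.3/0.78 = 5.5128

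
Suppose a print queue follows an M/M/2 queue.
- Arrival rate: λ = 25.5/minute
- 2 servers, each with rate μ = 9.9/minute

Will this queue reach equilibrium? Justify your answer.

Stability requires ρ = λ/(cμ) < 1
ρ = 25.5/(2 × 9.9) = 25.5/19.80 = 1.2879
Since 1.2879 ≥ 1, the system is UNSTABLE.
Need c > λ/μ = 25.5/9.9 = 2.58.
Minimum servers needed: c = 3.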